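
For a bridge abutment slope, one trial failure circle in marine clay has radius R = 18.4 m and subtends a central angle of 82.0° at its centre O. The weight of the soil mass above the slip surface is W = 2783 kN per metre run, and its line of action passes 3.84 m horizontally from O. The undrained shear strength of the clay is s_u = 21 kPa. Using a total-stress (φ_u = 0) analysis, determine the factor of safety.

FS = 0.95

Taking moments about the centre O, the resisting moment is provided by the undrained shear strength acting along the arc:
Arc length L_a = R·θ = 18.4·(82.0°·π/180) = 18.4·1.4312 = 26.33 m
M_R = s_u·L_a·R = 21·26.33·18.4 = 10175.3 kN·m/m
M_D = W·d = 2783·3.84 = 10686.7 kN·m/m
FS = M_R / M_D = 10175.3 / 10686.7 = 0.952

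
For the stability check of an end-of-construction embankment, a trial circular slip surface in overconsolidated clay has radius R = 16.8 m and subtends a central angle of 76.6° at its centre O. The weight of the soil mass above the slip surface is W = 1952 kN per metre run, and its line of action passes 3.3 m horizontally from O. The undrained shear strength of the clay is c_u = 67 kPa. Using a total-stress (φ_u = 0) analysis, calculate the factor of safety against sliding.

Taking moments about the centre O, the resisting moment is provided by the undrained shear strength acting along the arc:
Arc length L_a = R·θ = 16.8·(76.6°·π/180) = 16.8·1.3369 = 22.46 m
M_R = c_u·L_a·R = 67·22.46·16.8 = 25281.3 kN·m/m
M_D = W·d = 1952·3.3 = 6441.6 kN·m/m
FS = M_R / M_D = 25281.3 / 6441.6 = 3.925

FS = 3.92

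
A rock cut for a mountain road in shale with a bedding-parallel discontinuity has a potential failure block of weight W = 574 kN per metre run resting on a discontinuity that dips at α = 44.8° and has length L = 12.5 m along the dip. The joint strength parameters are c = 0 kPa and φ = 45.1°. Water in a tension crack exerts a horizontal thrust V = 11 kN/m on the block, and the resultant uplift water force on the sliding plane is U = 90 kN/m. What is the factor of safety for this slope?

Resolving the block weight along and normal to the plane and applying the Mohr–Coulomb strength on the joint:
N' = W cosα − U − V sinα = 574·cos44.8° − 90 − 11·sin44.8° = 309.5 kN/m
Driving force T = W sinα + V cosα = 574·sin44.8° + 11·cos44.8° = 412.3 kN/m
Resisting force R = c·L + N'·tanφ = 0·12.5 + 309.5·tan45.1° = 0.0 + 310.6 = 310.6 kN/m
FS = R / T = 310.6 / 412.3 = 0.753

FS = 0.75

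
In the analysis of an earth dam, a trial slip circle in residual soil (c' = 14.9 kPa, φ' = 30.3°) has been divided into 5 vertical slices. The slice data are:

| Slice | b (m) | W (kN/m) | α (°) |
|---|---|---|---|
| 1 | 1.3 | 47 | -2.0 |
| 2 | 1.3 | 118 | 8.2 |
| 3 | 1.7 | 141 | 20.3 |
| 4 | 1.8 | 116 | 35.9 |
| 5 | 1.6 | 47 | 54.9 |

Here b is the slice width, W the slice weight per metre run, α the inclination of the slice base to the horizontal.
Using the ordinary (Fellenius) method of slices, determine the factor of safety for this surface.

Ordinary method of slices: FS = Σ[c'·Δl_i + (W_i cosα_i)·tanφ'] / Σ W_i sinα_i, with Δl_i = b_i / cosα_i.
Slice 1: Δl = 1.3/cos(-2.0°) = 1.301 m; N'_1 = 47·cos(-2.0°) = 47.0; c'Δl = 19.38; W sinα = -1.6
Slice 2: Δl = 1.3/cos8.2° = 1.313 m; N'_2 = 118·cos8.2° = 116.8; c'Δl = 19.57; W sinα = 16.8
Slice 3: Δl = 1.7/cos20.3° = 1.813 m; N'_3 = 141·cos20.3° = 132.2; c'Δl = 27.01; W sinα = 48.9
Slice 4: Δl = 1.8/cos35.9° = 2.222 m; N'_4 = 116·cos35.9° = 94.0; c'Δl = 33.11; W sinα = 68.0
Slice 5: Δl = 1.6/cos54.9° = 2.783 m; N'_5 = 47·cos54.9° = 27.0; c'Δl = 41.46; W sinα = 38.5
Σc'Δl = 140.5 kN/m; ΣN' = 417.0 kN/m; ΣW sinα = 170.6 kN/m
Resisting = 140.5 + 417.0·tan30.3° = 140.5 + 243.7 = 384.2 kN/m
FS = 384.2 / 170.6 = 2.252

FS = 2.25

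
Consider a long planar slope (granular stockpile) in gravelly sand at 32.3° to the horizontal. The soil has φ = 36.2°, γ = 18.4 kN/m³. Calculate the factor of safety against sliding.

For a dry cohesionless infinite slope the factor of safety is FS = tanφ / tanβ.
FS = tan36.2° / tan32.3° = 0.7319 / 0.6322 = 1.158

FS = 1.16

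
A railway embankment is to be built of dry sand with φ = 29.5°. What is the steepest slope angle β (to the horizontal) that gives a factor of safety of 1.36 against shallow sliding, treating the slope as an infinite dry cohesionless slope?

β = 22.6°

For an infinite dry cohesionless slope FS = tanφ/tanβ, so tanβ = tanφ / FS.
tanβ = tan29.5° / 1.36 = 0.5658 / 1.36 = 0.4160
β = arctan(0.4160) = 22.59°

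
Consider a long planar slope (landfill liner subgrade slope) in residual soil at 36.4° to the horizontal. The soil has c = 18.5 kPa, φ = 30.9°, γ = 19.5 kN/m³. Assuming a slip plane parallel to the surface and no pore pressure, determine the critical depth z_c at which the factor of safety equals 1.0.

Setting FS = 1.00 in FS = [c + γz cos²β tanφ] / [γz sinβ cosβ] and solving for z:
z = c / [γ cosβ (FS·sinβ − cosβ·tanφ)]
  = 18.5 / [19.5·cos36.4°·(1.00·sin36.4° − cos36.4°·tan30.9°)]
  = 18.5 / [19.5·0.8049·(1.00·0.5934 − 0.8049·0.5985)]
  = 18.5 / 1.7532 = 10.552 m

z_c = 10.55 m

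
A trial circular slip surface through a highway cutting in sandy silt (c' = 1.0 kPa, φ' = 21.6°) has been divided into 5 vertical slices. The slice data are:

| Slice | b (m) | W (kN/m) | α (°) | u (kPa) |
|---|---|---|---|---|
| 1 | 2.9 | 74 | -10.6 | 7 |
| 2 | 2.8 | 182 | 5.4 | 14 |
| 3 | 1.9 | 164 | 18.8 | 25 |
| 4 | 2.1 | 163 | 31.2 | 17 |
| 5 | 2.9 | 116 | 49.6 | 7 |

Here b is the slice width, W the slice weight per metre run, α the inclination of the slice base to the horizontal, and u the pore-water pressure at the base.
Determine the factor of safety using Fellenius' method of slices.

FS = 0.83

Ordinary method of slices: FS = Σ[c'·Δl_i + (W_i cosα_i − u_i·Δl_i)·tanφ'] / Σ W_i sinα_i, with Δl_i = b_i / cosα_i.
Slice 1: Δl = 2.9/cos(-10.6°) = 2.950 m; N'_1 = 74·cos(-10.6°) − 7·2.950 = 52.1; c'Δl = 2.95; W sinα = -13.6
Slice 2: Δl = 2.8/cos5.4° = 2.812 m; N'_2 = 182·cos5.4° − 14·2.812 = 141.8; c'Δl = 2.81; W sinα = 17.1
Slice 3: Δl = 1.9/cos18.8° = 2.007 m; N'_3 = 164·cos18.8° − 25·2.007 = 105.1; c'Δl = 2.01; W sinα = 52.9
Slice 4: Δl = 2.1/cos31.2° = 2.455 m; N'_4 = 163·cos31.2° − 17·2.455 = 97.7; c'Δl = 2.46; W sinα = 84.4
Slice 5: Δl = 2.9/cos49.6° = 4.474 m; N'_5 = 116·cos49.6° − 7·4.474 = 43.9; c'Δl = 4.47; W sinα = 88.3
Σc'Δl = 14.7 kN/m; ΣN' = 440.5 kN/m; ΣW sinα = 229.1 kN/m
Resisting = 14.7 + 440.5·tan21.6° = 14.7 + 174.4 = 189.1 kN/m
FS = 189.1 / 229.1 = 0.825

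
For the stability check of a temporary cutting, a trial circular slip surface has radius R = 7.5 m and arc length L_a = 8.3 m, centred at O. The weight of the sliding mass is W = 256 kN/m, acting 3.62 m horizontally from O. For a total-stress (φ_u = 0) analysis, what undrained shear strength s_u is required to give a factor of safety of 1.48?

s_u = 22.0 kPa

FS = s_u·L_a·R / (W·d), so s_u = FS·W·d / (L_a·R).
s_u = 1.48·256·3.62 / (8.30·7.5) = 1371.5 / 62.25 = 22.03 kPa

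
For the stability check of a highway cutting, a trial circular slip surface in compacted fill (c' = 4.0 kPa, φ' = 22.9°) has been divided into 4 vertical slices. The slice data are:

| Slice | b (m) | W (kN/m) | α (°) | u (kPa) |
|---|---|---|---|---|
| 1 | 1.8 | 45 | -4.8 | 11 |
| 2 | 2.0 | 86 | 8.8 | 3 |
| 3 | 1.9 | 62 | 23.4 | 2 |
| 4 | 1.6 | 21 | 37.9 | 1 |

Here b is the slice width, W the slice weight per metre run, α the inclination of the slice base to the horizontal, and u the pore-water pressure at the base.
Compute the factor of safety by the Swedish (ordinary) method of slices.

FS = 2.22

Ordinary method of slices: FS = Σ[c'·Δl_i + (W_i cosα_i − u_i·Δl_i)·tanφ'] / Σ W_i sinα_i, with Δl_i = b_i / cosα_i.
Slice 1: Δl = 1.8/cos(-4.8°) = 1.806 m; N'_1 = 45·cos(-4.8°) − 11·1.806 = 25.0; c'Δl = 7.23; W sinα = -3.8
Slice 2: Δl = 2.0/cos8.8° = 2.024 m; N'_2 = 86·cos8.8° − 3·2.024 = 78.9; c'Δl = 8.10; W sinα = 13.2
Slice 3: Δl = 1.9/cos23.4° = 2.070 m; N'_3 = 62·cos23.4° − 2·2.070 = 52.8; c'Δl = 8.28; W sinα = 24.6
Slice 4: Δl = 1.6/cos37.9° = 2.028 m; N'_4 = 21·cos37.9° − 1·2.028 = 14.5; c'Δl = 8.11; W sinα = 12.9
Σc'Δl = 31.7 kN/m; ΣN' = 171.2 kN/m; ΣW sinα = 46.9 kN/m
Resisting = 31.7 + 171.2·tan22.9° = 31.7 + 72.3 = 104.0 kN/m
FS = 104.0 / 46.9 = 2.217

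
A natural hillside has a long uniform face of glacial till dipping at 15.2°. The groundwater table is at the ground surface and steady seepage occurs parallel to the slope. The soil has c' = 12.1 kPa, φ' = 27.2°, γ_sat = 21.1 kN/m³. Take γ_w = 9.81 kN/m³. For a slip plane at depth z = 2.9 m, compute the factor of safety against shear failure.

With seepage parallel to the slope and the water table at the surface, the effective normal stress on the slip plane uses the buoyant unit weight γ' = γ_sat − γ_w while the driving shear stress uses γ_sat:
FS = [c' + γ' z cos²β tanφ'] / [γ_sat z sinβ cosβ]
γ' = 21.1 − 9.81 = 11.29 kN/m³
Numerator = 12.1 + 11.29·2.9·cos²15.2°·tan27.2° = 12.1 + 11.29·2.9·0.9313·0.5139 = 27.770 kPa
Denominator = 21.1·2.9·sin15.2°·cos15.2° = 21.1·2.9·0.2622·0.9650 = 15.482 kPa
FS = 27.770 / 15.482 = 1.794

FS = 1.79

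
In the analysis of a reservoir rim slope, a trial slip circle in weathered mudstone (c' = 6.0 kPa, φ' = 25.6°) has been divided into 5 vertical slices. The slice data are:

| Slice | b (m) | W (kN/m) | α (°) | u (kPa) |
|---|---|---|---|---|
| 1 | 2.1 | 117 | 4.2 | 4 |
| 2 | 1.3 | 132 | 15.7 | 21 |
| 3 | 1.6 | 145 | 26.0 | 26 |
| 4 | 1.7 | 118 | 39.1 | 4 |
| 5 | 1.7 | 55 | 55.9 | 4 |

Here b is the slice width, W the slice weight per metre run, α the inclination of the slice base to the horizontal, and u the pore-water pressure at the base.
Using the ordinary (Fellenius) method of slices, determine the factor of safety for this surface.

FS = 1.10

Ordinary method of slices: FS = Σ[c'·Δl_i + (W_i cosα_i − u_i·Δl_i)·tanφ'] / Σ W_i sinα_i, with Δl_i = b_i / cosα_i.
Slice 1: Δl = 2.1/cos4.2° = 2.106 m; N'_1 = 117·cos4.2° − 4·2.106 = 108.3; c'Δl = 12.63; W sinα = 8.6
Slice 2: Δl = 1.3/cos15.7° = 1.350 m; N'_2 = 132·cos15.7° − 21·1.350 = 98.7; c'Δl = 8.10; W sinα = 35.7
Slice 3: Δl = 1.6/cos26.0° = 1.780 m; N'_3 = 145·cos26.0° − 26·1.780 = 84.0; c'Δl = 10.68; W sinα = 63.6
Slice 4: Δl = 1.7/cos39.1° = 2.191 m; N'_4 = 118·cos39.1° − 4·2.191 = 82.8; c'Δl = 13.14; W sinα = 74.4
Slice 5: Δl = 1.7/cos55.9° = 3.032 m; N'_5 = 55·cos55.9° − 4·3.032 = 18.7; c'Δl = 18.19; W sinα = 45.5
Σc'Δl = 62.8 kN/m; ΣN' = 392.5 kN/m; ΣW sinα = 227.8 kN/m
Resisting = 62.8 + 392.5·tan25.6° = 62.8 + 188.1 = 250.8 kN/m
FS = 250.8 / 227.8 = 1.101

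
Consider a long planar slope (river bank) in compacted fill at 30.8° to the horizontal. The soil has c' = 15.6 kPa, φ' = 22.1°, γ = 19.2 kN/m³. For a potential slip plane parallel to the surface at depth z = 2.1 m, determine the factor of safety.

For an infinite slope with a slip plane parallel to the surface (no pore pressure): FS = [c' + γz cos²β tanφ'] / [γz sinβ cosβ].
γz = 19.2·2.1 = 40.32 kN/m²
Numerator = 15.6 + 40.32·cos²30.8°·tan22.1° = 15.6 + 40.32·0.7378·0.4061 = 27.680 kPa
Denominator = 40.32·sin30.8°·cos30.8° = 40.32·0.5120·0.8590 = 17.734 kPa
FS = 27.680 / 17.734 = 1.561

FS = 1.56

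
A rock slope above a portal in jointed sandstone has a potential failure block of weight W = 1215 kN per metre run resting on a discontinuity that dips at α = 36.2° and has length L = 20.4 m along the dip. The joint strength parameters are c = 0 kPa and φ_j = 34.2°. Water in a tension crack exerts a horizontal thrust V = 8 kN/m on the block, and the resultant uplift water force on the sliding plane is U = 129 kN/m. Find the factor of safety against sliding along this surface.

FS = 0.79

Resolving the block weight along and normal to the plane and applying the Mohr–Coulomb strength on the joint:
N' = W cosα − U − V sinα = 1215·cos36.2° − 129 − 8·sin36.2° = 846.7 kN/m
Driving force T = W sinα + V cosα = 1215·sin36.2° + 8·cos36.2° = 724.0 kN/m
Resisting force R = c·L + N'·tanφ_j = 0·20.4 + 846.7·tan34.2° = 0.0 + 575.4 = 575.4 kN/m
FS = R / T = 575.4 / 724.0 = 0.795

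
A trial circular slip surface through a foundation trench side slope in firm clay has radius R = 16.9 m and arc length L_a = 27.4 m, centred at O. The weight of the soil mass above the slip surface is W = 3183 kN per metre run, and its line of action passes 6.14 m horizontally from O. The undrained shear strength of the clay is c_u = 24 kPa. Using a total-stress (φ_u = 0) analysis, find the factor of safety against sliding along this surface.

FS = 0.57

Taking moments about the centre O, the resisting moment is provided by the undrained shear strength acting along the arc:
M_R = c_u·L_a·R = 24·27.40·16.9 = 11113.4 kN·m/m
M_D = W·d = 3183·6.14 = 19543.6 kN·m/m
FS = M_R / M_D = 11113.4 / 19543.6 = 0.569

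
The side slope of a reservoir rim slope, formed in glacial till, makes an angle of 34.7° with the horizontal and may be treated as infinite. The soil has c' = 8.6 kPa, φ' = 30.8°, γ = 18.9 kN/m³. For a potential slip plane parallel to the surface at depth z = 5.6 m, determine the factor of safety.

For an infinite slope with a slip plane parallel to the surface (no pore pressure): FS = [c' + γz cos²β tanφ'] / [γz sinβ cosβ].
γz = 18.9·5.6 = 105.84 kN/m²
Numerator = 8.6 + 105.84·cos²34.7°·tan30.8° = 8.6 + 105.84·0.6759·0.5961 = 51.246 kPa
Denominator = 105.84·sin34.7°·cos34.7° = 105.84·0.5693·0.8221 = 49.536 kPa
FS = 51.246 / 49.536 = 1.035

FS = 1.03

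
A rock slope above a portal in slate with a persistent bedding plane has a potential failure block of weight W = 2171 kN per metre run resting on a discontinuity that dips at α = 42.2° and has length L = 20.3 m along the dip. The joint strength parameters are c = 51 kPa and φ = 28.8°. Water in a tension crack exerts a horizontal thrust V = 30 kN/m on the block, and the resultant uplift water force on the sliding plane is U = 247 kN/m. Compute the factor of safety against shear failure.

FS = 1.20

Resolving the block weight along and normal to the plane and applying the Mohr–Coulomb strength on the joint:
N' = W cosα − U − V sinα = 2171·cos42.2° − 247 − 30·sin42.2° = 1341.1 kN/m
Driving force T = W sinα + V cosα = 2171·sin42.2° + 30·cos42.2° = 1480.5 kN/m
Resisting force R = c·L + N'·tanφ = 51·20.3 + 1341.1·tan28.8° = 1035.3 + 737.3 = 1772.6 kN/m
FS = R / T = 1772.6 / 1480.5 = 1.197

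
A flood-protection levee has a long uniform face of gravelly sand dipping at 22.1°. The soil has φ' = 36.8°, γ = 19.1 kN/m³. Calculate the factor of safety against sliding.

For a dry cohesionless infinite slope the factor of safety is FS = tanφ' / tanβ.
FS = tan36.8° / tan22.1° = 0.7481 / 0.4061 = 1.842

FS = 1.84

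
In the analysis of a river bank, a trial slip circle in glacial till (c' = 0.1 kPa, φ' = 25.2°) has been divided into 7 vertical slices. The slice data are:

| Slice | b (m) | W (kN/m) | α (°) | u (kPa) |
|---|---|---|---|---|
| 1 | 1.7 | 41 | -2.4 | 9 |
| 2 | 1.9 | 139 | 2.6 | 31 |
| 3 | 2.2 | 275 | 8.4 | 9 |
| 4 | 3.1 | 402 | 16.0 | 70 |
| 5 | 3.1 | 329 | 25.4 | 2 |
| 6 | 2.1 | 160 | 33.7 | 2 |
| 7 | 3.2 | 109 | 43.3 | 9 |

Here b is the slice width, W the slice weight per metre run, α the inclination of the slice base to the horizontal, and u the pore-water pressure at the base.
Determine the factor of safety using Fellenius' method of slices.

FS = 1.00

Ordinary method of slices: FS = Σ[c'·Δl_i + (W_i cosα_i − u_i·Δl_i)·tanφ'] / Σ W_i sinα_i, with Δl_i = b_i / cosα_i.
Slice 1: Δl = 1.7/cos(-2.4°) = 1.701 m; N'_1 = 41·cos(-2.4°) − 9·1.701 = 25.7; c'Δl = 0.17; W sinα = -1.7
Slice 2: Δl = 1.9/cos2.6° = 1.902 m; N'_2 = 139·cos2.6° − 31·1.902 = 79.9; c'Δl = 0.19; W sinα = 6.3
Slice 3: Δl = 2.2/cos8.4° = 2.224 m; N'_3 = 275·cos8.4° − 9·2.224 = 252.0; c'Δl = 0.22; W sinα = 40.2
Slice 4: Δl = 3.1/cos16.0° = 3.225 m; N'_4 = 402·cos16.0° − 70·3.225 = 160.7; c'Δl = 0.32; W sinα = 110.8
Slice 5: Δl = 3.1/cos25.4° = 3.432 m; N'_5 = 329·cos25.4° − 2·3.432 = 290.3; c'Δl = 0.34; W sinα = 141.1
Slice 6: Δl = 2.1/cos33.7° = 2.524 m; N'_6 = 160·cos33.7° − 2·2.524 = 128.1; c'Δl = 0.25; W sinα = 88.8
Slice 7: Δl = 3.2/cos43.3° = 4.397 m; N'_7 = 109·cos43.3° − 9·4.397 = 39.8; c'Δl = 0.44; W sinα = 74.8
Σc'Δl = 1.9 kN/m; ΣN' = 976.4 kN/m; ΣW sinα = 460.2 kN/m
Resisting = 1.9 + 976.4·tan25.2° = 1.9 + 459.5 = 461.4 kN/m
FS = 461.4 / 460.2 = 1.003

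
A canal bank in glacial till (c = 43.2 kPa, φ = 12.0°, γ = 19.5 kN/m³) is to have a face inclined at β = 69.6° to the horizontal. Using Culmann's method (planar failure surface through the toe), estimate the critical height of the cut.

H_c = 17.50 m

Culmann's analysis gives the critical failure plane at α_cr = (β + φ)/2 = (69.6 + 12.0)/2 = 40.8°, and the critical height
H_c = (4c/γ) · sinβ cosφ / [1 − cos(β − φ)]
    = (4·43.2/19.5) · sin69.6°·cos12.0° / [1 − cos(57.6°)]
    = 8.862 · 0.9373·0.9781 / [1 − 0.5358]
    = 8.862 · 0.9168 / 0.4642
    = 17.50 m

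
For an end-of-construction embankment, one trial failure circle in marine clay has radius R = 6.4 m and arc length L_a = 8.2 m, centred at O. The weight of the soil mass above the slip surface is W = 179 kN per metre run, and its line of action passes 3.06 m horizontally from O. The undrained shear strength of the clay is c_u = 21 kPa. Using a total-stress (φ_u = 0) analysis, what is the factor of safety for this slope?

Taking moments about the centre O, the resisting moment is provided by the undrained shear strength acting along the arc:
M_R = c_u·L_a·R = 21·8.20·6.4 = 1102.1 kN·m/m
M_D = W·d = 179·3.06 = 547.7 kN·m/m
FS = M_R / M_D = 1102.1 / 547.7 = 2.012

FS = 2.01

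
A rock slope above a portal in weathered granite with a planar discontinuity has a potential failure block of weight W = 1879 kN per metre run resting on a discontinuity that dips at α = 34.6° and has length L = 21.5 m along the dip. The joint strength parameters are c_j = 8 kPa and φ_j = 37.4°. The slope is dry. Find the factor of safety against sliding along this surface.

FS = 1.27

Resolving the block weight along and normal to the plane and applying the Mohr–Coulomb strength on the joint:
N' = W cosα = 1879·cos34.6° = 1546.7 kN/m
Driving force T = W sinα = 1879·sin34.6° = 1067.0 kN/m
Resisting force R = c_j·L + N'·tanφ_j = 8·21.5 + 1546.7·tan37.4° = 172.0 + 1182.5 = 1354.5 kN/m
FS = R / T = 1354.5 / 1067.0 = 1.269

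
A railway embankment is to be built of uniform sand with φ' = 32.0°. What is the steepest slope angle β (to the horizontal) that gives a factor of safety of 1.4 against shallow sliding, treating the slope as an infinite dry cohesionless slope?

β = 24.1°

For an infinite dry cohesionless slope FS = tanφ'/tanβ, so tanβ = tanφ' / FS.
tanβ = tan32.0° / 1.4 = 0.6249 / 1.4 = 0.4463
β = arctan(0.4463) = 24.05°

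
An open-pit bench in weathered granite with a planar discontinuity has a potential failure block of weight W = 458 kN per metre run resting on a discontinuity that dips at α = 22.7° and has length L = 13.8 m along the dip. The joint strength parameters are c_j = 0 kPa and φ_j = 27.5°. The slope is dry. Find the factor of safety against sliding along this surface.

Resolving the block weight along and normal to the plane and applying the Mohr–Coulomb strength on the joint:
N' = W cosα = 458·cos22.7° = 422.5 kN/m
Driving force T = W sinα = 458·sin22.7° = 176.7 kN/m
Resisting force R = c_j·L + N'·tanφ_j = 0·13.8 + 422.5·tan27.5° = 0.0 + 220.0 = 220.0 kN/m
FS = R / T = 220.0 / 176.7 = 1.244

FS = 1.24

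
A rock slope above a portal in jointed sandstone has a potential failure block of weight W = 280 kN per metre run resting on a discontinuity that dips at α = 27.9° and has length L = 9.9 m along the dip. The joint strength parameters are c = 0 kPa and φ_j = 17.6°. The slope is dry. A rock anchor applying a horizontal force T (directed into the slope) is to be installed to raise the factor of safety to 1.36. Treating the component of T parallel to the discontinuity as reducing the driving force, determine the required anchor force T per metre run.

T = 74 kN/m

Resolving forces along and normal to the sliding plane, with the horizontal anchor force T adding T·sinα to the effective normal force and T·cosα acting up the plane against the driving force:
FS = [cL + (W cosα + T sinα) tanφ_j] / [W sinα − T cosα]
Without the anchor: N' = 247.5 kN/m, driving T_d = 131.0 kN/m, resisting R = 0·9.9 + 247.5·tan17.6° = 78.5 kN/m, FS = 0.60.
Setting FS = 1.36 and solving for T:
1.36·(131.0 − T cos27.9°) = 78.5 + T sin27.9°·tan17.6°
T·(sin27.9°·tan17.6° + 1.36·cos27.9°) = 1.36·131.0 − 78.5
T·(0.4679·0.3172 + 1.36·0.8838) = 178.2 − 78.5 = 99.7
T·1.3504 = 99.7
T = 73.8 kN/m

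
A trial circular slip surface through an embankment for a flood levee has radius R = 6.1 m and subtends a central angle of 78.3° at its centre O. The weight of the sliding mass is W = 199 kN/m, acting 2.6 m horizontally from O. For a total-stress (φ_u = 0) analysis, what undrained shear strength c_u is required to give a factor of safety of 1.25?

FS = c_u·L_a·R / (W·d), so c_u = FS·W·d / (L_a·R).
Arc length L_a = R·θ = 6.1·(78.3°·π/180) = 6.1·1.3666 = 8.34 m
c_u = 1.25·199·2.6 / (8.34·6.1) = 646.8 / 50.85 = 12.72 kPa

c_u = 12.7 kPa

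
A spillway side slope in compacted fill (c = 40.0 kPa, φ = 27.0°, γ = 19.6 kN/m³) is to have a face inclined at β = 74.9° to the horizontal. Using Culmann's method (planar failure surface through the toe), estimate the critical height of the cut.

H_c = 21.31 m

Culmann's analysis gives the critical failure plane at α_cr = (β + φ)/2 = (74.9 + 27.0)/2 = 51.0°, and the critical height
H_c = (4c/γ) · sinβ cosφ / [1 − cos(β − φ)]
    = (4·40.0/19.6) · sin74.9°·cos27.0° / [1 − cos(47.9°)]
    = 8.163 · 0.9655·0.8910 / [1 − 0.6704]
    = 8.163 · 0.8602 / 0.3296
    = 21.31 m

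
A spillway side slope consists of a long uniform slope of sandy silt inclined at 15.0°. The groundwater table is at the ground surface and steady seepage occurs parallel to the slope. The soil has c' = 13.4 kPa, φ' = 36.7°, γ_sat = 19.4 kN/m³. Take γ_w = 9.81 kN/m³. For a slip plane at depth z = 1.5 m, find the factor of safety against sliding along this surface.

With seepage parallel to the slope and the water table at the surface, the effective normal stress on the slip plane uses the buoyant unit weight γ' = γ_sat − γ_w while the driving shear stress uses γ_sat:
FS = [c' + γ' z cos²β tanφ'] / [γ_sat z sinβ cosβ]
γ' = 19.4 − 9.81 = 9.59 kN/m³
Numerator = 13.4 + 9.59·1.5·cos²15.0°·tan36.7° = 13.4 + 9.59·1.5·0.9330·0.7454 = 23.404 kPa
Denominator = 19.4·1.5·sin15.0°·cos15.0° = 19.4·1.5·0.2588·0.9659 = 7.275 kPa
FS = 23.404 / 7.275 = 3.217

FS = 3.22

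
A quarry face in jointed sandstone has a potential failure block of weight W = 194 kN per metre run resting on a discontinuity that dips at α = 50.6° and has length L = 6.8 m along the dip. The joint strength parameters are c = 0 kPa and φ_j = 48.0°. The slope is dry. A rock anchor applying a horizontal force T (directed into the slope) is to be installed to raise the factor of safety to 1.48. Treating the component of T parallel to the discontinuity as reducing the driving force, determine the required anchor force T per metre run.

Resolving forces along and normal to the sliding plane, with the horizontal anchor force T adding T·sinα to the effective normal force and T·cosα acting up the plane against the driving force:
FS = [cL + (W cosα + T sinα) tanφ_j] / [W sinα − T cosα]
Without the anchor: N' = 123.1 kN/m, driving T_d = 149.9 kN/m, resisting R = 0·6.8 + 123.1·tan48.0° = 136.8 kN/m, FS = 0.91.
Setting FS = 1.48 and solving for T:
1.48·(149.9 − T cos50.6°) = 136.8 + T sin50.6°·tan48.0°
T·(sin50.6°·tan48.0° + 1.48·cos50.6°) = 1.48·149.9 − 136.8
T·(0.7727·1.1106 + 1.48·0.6347) = 221.9 − 136.8 = 85.1
T·1.7976 = 85.1
T = 47.3 kN/m

T = 47 kN/m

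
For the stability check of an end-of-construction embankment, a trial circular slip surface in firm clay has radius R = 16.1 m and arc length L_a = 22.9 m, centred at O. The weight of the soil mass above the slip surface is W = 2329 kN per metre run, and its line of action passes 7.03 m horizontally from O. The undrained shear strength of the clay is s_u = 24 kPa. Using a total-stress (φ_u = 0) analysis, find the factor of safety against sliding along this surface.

Taking moments about the centre O, the resisting moment is provided by the undrained shear strength acting along the arc:
M_R = s_u·L_a·R = 24·22.90·16.1 = 8848.6 kN·m/m
M_D = W·d = 2329·7.03 = 16372.9 kN·m/m
FS = M_R / M_D = 8848.6 / 16372.9 = 0.540

FS = 0.54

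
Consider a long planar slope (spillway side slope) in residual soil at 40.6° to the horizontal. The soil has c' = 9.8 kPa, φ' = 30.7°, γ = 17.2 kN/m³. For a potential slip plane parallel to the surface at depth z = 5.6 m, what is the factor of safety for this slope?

FS = 0.90

For an infinite slope with a slip plane parallel to the surface (no pore pressure): FS = [c' + γz cos²β tanφ'] / [γz sinβ cosβ].
γz = 17.2·5.6 = 96.32 kN/m²
Numerator = 9.8 + 96.32·cos²40.6°·tan30.7° = 9.8 + 96.32·0.5765·0.5938 = 42.770 kPa
Denominator = 96.32·sin40.6°·cos40.6° = 96.32·0.6508·0.7593 = 47.593 kPa
FS = 42.770 / 47.593 = 0.899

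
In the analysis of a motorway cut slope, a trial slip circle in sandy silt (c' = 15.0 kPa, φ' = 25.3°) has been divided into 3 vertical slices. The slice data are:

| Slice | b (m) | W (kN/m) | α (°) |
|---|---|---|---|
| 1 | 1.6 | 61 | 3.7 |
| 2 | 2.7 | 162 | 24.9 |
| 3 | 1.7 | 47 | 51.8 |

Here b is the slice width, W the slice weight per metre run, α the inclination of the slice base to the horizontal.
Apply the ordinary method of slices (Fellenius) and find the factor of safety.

Ordinary method of slices: FS = Σ[c'·Δl_i + (W_i cosα_i)·tanφ'] / Σ W_i sinα_i, with Δl_i = b_i / cosα_i.
Slice 1: Δl = 1.6/cos3.7° = 1.603 m; N'_1 = 61·cos3.7° = 60.9; c'Δl = 24.05; W sinα = 3.9
Slice 2: Δl = 2.7/cos24.9° = 2.977 m; N'_2 = 162·cos24.9° = 146.9; c'Δl = 44.65; W sinα = 68.2
Slice 3: Δl = 1.7/cos51.8° = 2.749 m; N'_3 = 47·cos51.8° = 29.1; c'Δl = 41.23; W sinα = 36.9
Σc'Δl = 109.9 kN/m; ΣN' = 236.9 kN/m; ΣW sinα = 109.1 kN/m
Resisting = 109.9 + 236.9·tan25.3° = 109.9 + 112.0 = 221.9 kN/m
FS = 221.9 / 109.1 = 2.034

FS = 2.03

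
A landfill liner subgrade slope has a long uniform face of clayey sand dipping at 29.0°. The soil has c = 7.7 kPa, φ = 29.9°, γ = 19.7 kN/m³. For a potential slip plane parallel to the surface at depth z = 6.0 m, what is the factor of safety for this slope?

For an infinite slope with a slip plane parallel to the surface (no pore pressure): FS = [c + γz cos²β tanφ] / [γz sinβ cosβ].
γz = 19.7·6.0 = 118.20 kN/m²
Numerator = 7.7 + 118.20·cos²29.0°·tan29.9° = 7.7 + 118.20·0.7650·0.5750 = 59.693 kPa
Denominator = 118.20·sin29.0°·cos29.0° = 118.20·0.4848·0.8746 = 50.120 kPa
FS = 59.693 / 50.120 = 1.191

FS = 1.19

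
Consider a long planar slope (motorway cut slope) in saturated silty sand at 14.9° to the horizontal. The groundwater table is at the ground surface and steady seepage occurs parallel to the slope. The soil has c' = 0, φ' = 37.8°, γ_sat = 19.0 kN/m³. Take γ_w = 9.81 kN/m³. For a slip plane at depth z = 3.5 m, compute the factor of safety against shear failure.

With seepage parallel to the slope and the water table at the surface, the effective normal stress on the slip plane uses the buoyant unit weight γ' = γ_sat − γ_w while the driving shear stress uses γ_sat:
FS = [c' + γ' z cos²β tanφ'] / [γ_sat z sinβ cosβ]
(For c' = 0 this reduces to FS = (γ'/γ_sat)·tanφ'/tanβ.)
γ' = 19.0 − 9.81 = 9.19 kN/m³
Numerator = 0.0 + 9.19·3.5·cos²14.9°·tan37.8° = 0.0 + 9.19·3.5·0.9339·0.7757 = 23.300 kPa
Denominator = 19.0·3.5·sin14.9°·cos14.9° = 19.0·3.5·0.2571·0.9664 = 16.524 kPa
FS = 23.300 / 16.524 = 1.410

FS = 1.41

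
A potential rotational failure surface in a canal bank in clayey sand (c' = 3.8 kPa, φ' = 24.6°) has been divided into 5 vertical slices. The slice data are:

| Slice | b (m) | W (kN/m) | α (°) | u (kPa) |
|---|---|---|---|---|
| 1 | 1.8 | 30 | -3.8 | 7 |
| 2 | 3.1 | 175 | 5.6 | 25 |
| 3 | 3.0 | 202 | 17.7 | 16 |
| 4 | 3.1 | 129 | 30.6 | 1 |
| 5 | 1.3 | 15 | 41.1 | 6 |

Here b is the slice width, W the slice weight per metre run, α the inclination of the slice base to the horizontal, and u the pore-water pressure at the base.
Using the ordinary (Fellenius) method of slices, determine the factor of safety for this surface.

Ordinary method of slices: FS = Σ[c'·Δl_i + (W_i cosα_i − u_i·Δl_i)·tanφ'] / Σ W_i sinα_i, with Δl_i = b_i / cosα_i.
Slice 1: Δl = 1.8/cos(-3.8°) = 1.804 m; N'_1 = 30·cos(-3.8°) − 7·1.804 = 17.3; c'Δl = 6.86; W sinα = -2.0
Slice 2: Δl = 3.1/cos5.6° = 3.115 m; N'_2 = 175·cos5.6° − 25·3.115 = 96.3; c'Δl = 11.84; W sinα = 17.1
Slice 3: Δl = 3.0/cos17.7° = 3.149 m; N'_3 = 202·cos17.7° − 16·3.149 = 142.1; c'Δl = 11.97; W sinα = 61.4
Slice 4: Δl = 3.1/cos30.6° = 3.602 m; N'_4 = 129·cos30.6° − 1·3.602 = 107.4; c'Δl = 13.69; W sinα = 65.7
Slice 5: Δl = 1.3/cos41.1° = 1.725 m; N'_5 = 15·cos41.1° − 6·1.725 = 1.0; c'Δl = 6.56; W sinα = 9.9
Σc'Δl = 50.9 kN/m; ΣN' = 364.0 kN/m; ΣW sinα = 152.0 kN/m
Resisting = 50.9 + 364.0·tan24.6° = 50.9 + 166.7 = 217.6 kN/m
FS = 217.6 / 152.0 = 1.431

FS = 1.43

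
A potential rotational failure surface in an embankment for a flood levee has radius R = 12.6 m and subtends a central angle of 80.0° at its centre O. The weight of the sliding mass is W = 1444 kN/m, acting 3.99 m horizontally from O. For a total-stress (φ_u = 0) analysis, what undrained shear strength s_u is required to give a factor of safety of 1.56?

s_u = 40.5 kPa

FS = s_u·L_a·R / (W·d), so s_u = FS·W·d / (L_a·R).
Arc length L_a = R·θ = 12.6·(80.0°·π/180) = 12.6·1.3963 = 17.59 m
s_u = 1.56·1444·3.99 / (17.59·12.6) = 8988.0 / 221.67 = 40.55 kPa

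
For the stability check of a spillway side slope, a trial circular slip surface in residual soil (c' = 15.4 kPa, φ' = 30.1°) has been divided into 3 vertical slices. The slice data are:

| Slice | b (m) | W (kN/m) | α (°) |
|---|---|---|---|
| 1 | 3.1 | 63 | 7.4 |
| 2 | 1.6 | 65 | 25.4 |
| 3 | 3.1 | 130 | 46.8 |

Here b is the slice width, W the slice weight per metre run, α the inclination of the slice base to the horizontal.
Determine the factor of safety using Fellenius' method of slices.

Ordinary method of slices: FS = Σ[c'·Δl_i + (W_i cosα_i)·tanφ'] / Σ W_i sinα_i, with Δl_i = b_i / cosα_i.
Slice 1: Δl = 3.1/cos7.4° = 3.126 m; N'_1 = 63·cos7.4° = 62.5; c'Δl = 48.14; W sinα = 8.1
Slice 2: Δl = 1.6/cos25.4° = 1.771 m; N'_2 = 65·cos25.4° = 58.7; c'Δl = 27.28; W sinα = 27.9
Slice 3: Δl = 3.1/cos46.8° = 4.529 m; N'_3 = 130·cos46.8° = 89.0; c'Δl = 69.74; W sinα = 94.8
Σc'Δl = 145.2 kN/m; ΣN' = 210.2 kN/m; ΣW sinα = 130.8 kN/m
Resisting = 145.2 + 210.2·tan30.1° = 145.2 + 121.8 = 267.0 kN/m
FS = 267.0 / 130.8 = 2.042

FS = 2.04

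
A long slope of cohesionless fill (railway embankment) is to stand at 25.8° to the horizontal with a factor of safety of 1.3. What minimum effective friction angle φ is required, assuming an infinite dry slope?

FS = tanφ/tanβ ⇒ tanφ = FS · tanβ = 1.3 · tan25.8° = 0.6284
φ = arctan(0.6284) = 32.15°

φ = 32.1°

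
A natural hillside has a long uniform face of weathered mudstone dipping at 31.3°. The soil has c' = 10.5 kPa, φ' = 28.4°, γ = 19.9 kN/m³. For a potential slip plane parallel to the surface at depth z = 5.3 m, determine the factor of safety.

For an infinite slope with a slip plane parallel to the surface (no pore pressure): FS = [c' + γz cos²β tanφ'] / [γz sinβ cosβ].
γz = 19.9·5.3 = 105.47 kN/m²
Numerator = 10.5 + 105.47·cos²31.3°·tan28.4° = 10.5 + 105.47·0.7301·0.5407 = 52.136 kPa
Denominator = 105.47·sin31.3°·cos31.3° = 105.47·0.5195·0.8545 = 46.819 kPa
FS = 52.136 / 46.819 = 1.114

FS = 1.11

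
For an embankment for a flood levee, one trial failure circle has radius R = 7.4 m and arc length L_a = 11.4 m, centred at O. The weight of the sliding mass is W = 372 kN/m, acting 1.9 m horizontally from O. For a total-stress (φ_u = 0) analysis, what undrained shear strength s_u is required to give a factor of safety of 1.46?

s_u = 12.2 kPa

FS = s_u·L_a·R / (W·d), so s_u = FS·W·d / (L_a·R).
s_u = 1.46·372·1.9 / (11.40·7.4) = 1031.9 / 84.36 = 12.23 kPa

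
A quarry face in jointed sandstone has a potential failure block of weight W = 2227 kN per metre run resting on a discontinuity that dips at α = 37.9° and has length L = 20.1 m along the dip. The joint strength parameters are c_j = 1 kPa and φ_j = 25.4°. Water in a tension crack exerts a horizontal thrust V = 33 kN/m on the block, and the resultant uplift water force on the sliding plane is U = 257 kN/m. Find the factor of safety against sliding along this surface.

Resolving the block weight along and normal to the plane and applying the Mohr–Coulomb strength on the joint:
N' = W cosα − U − V sinα = 2227·cos37.9° − 257 − 33·sin37.9° = 1480.0 kN/m
Driving force T = W sinα + V cosα = 2227·sin37.9° + 33·cos37.9° = 1394.1 kN/m
Resisting force R = c_j·L + N'·tanφ_j = 1·20.1 + 1480.0·tan25.4° = 20.1 + 702.8 = 722.9 kN/m
FS = R / T = 722.9 / 1394.1 = 0.519

FS = 0.52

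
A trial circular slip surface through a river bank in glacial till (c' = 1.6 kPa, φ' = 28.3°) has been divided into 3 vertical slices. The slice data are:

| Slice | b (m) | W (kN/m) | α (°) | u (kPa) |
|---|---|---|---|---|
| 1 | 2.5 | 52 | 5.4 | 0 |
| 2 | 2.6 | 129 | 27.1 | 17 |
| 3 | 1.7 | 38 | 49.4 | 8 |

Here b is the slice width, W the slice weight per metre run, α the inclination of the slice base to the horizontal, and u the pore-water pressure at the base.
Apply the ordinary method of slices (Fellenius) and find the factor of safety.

FS = 0.84

Ordinary method of slices: FS = Σ[c'·Δl_i + (W_i cosα_i − u_i·Δl_i)·tanφ'] / Σ W_i sinα_i, with Δl_i = b_i / cosα_i.
Slice 1: Δl = 2.5/cos5.4° = 2.511 m; N'_1 = 52·cos5.4° − 0·2.511 = 51.8; c'Δl = 4.02; W sinα = 4.9
Slice 2: Δl = 2.6/cos27.1° = 2.921 m; N'_2 = 129·cos27.1° − 17·2.921 = 65.2; c'Δl = 4.67; W sinα = 58.8
Slice 3: Δl = 1.7/cos49.4° = 2.612 m; N'_3 = 38·cos49.4° − 8·2.612 = 3.8; c'Δl = 4.18; W sinα = 28.9
Σc'Δl = 12.9 kN/m; ΣN' = 120.8 kN/m; ΣW sinα = 92.5 kN/m
Resisting = 12.9 + 120.8·tan28.3° = 12.9 + 65.0 = 77.9 kN/m
FS = 77.9 / 92.5 = 0.842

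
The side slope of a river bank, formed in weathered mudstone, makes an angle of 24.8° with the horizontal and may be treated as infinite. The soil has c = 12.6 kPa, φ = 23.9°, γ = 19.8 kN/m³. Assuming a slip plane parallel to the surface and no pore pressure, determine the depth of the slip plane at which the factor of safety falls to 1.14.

Setting FS = 1.14 in FS = [c + γz cos²β tanφ] / [γz sinβ cosβ] and solving for z:
z = c / [γ cosβ (FS·sinβ − cosβ·tanφ)]
  = 12.6 / [19.8·cos24.8°·(1.14·sin24.8° − cos24.8°·tan23.9°)]
  = 12.6 / [19.8·0.9078·(1.14·0.4195 − 0.9078·0.4431)]
  = 12.6 / 1.3643 = 9.236 m

z = 9.24 m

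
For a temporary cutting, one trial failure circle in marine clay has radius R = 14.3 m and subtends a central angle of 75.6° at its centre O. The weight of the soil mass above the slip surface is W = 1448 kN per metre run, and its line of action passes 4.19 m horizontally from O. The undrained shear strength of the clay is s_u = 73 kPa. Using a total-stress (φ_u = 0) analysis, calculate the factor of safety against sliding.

FS = 3.25

Taking moments about the centre O, the resisting moment is provided by the undrained shear strength acting along the arc:
Arc length L_a = R·θ = 14.3·(75.6°·π/180) = 14.3·1.3195 = 18.87 m
M_R = s_u·L_a·R = 73·18.87·14.3 = 19696.7 kN·m/m
M_D = W·d = 1448·4.19 = 6067.1 kN·m/m
FS = M_R / M_D = 19696.7 / 6067.1 = 3.246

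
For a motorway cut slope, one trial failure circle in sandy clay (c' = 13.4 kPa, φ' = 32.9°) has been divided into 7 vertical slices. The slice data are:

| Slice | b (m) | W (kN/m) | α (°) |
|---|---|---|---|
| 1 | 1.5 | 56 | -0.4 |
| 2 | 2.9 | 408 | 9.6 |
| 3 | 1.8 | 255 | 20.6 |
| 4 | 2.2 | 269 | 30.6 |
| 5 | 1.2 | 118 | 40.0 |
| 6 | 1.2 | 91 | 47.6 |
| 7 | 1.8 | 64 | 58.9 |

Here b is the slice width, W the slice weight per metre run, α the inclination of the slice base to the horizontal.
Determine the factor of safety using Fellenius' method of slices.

Ordinary method of slices: FS = Σ[c'·Δl_i + (W_i cosα_i)·tanφ'] / Σ W_i sinα_i, with Δl_i = b_i / cosα_i.
Slice 1: Δl = 1.5/cos(-0.4°) = 1.500 m; N'_1 = 56·cos(-0.4°) = 56.0; c'Δl = 20.10; W sinα = -0.4
Slice 2: Δl = 2.9/cos9.6° = 2.941 m; N'_2 = 408·cos9.6° = 402.3; c'Δl = 39.41; W sinα = 68.0
Slice 3: Δl = 1.8/cos20.6° = 1.923 m; N'_3 = 255·cos20.6° = 238.7; c'Δl = 25.77; W sinα = 89.7
Slice 4: Δl = 2.2/cos30.6° = 2.556 m; N'_4 = 269·cos30.6° = 231.5; c'Δl = 34.25; W sinα = 136.9
Slice 5: Δl = 1.2/cos40.0° = 1.566 m; N'_5 = 118·cos40.0° = 90.4; c'Δl = 20.99; W sinα = 75.8
Slice 6: Δl = 1.2/cos47.6° = 1.780 m; N'_6 = 91·cos47.6° = 61.4; c'Δl = 23.85; W sinα = 67.2
Slice 7: Δl = 1.8/cos58.9° = 3.485 m; N'_7 = 64·cos58.9° = 33.1; c'Δl = 46.70; W sinα = 54.8
Σc'Δl = 211.1 kN/m; ΣN' = 1113.3 kN/m; ΣW sinα = 492.2 kN/m
Resisting = 211.1 + 1113.3·tan32.9° = 211.1 + 720.2 = 931.3 kN/m
FS = 931.3 / 492.2 = 1.892

FS = 1.89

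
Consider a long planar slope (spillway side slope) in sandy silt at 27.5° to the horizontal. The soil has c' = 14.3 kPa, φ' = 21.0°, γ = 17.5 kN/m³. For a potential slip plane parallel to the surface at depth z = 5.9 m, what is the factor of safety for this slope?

FS = 1.08

For an infinite slope with a slip plane parallel to the surface (no pore pressure): FS = [c' + γz cos²β tanφ'] / [γz sinβ cosβ].
γz = 17.5·5.9 = 103.25 kN/m²
Numerator = 14.3 + 103.25·cos²27.5°·tan21.0° = 14.3 + 103.25·0.7868·0.3839 = 45.484 kPa
Denominator = 103.25·sin27.5°·cos27.5° = 103.25·0.4617·0.8870 = 42.289 kPa
FS = 45.484 / 42.289 = 1.076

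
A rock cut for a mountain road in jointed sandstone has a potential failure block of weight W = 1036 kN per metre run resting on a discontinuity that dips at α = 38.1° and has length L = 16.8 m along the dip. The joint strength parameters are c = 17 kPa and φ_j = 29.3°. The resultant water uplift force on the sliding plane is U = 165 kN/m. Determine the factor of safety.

FS = 1.02

Resolving the block weight along and normal to the plane and applying the Mohr–Coulomb strength on the joint:
N' = W cosα − U = 1036·cos38.1° − 165 = 650.3 kN/m
Driving force T = W sinα = 1036·sin38.1° = 639.2 kN/m
Resisting force R = c·L + N'·tanφ_j = 17·16.8 + 650.3·tan29.3° = 285.6 + 364.9 = 650.5 kN/m
FS = R / T = 650.5 / 639.2 = 1.018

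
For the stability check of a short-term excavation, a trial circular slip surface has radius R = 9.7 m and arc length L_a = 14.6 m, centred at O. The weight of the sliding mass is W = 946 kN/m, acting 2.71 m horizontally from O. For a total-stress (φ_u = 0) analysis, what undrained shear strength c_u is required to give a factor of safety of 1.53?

FS = c_u·L_a·R / (W·d), so c_u = FS·W·d / (L_a·R).
c_u = 1.53·946·2.71 / (14.60·9.7) = 3922.4 / 141.62 = 27.70 kPa

c_u = 27.7 kPa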